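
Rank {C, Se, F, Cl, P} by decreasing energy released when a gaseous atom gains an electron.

C is in period 2, group 14; F is in period 2, group 17; P is in period 3, group 15; Cl is in period 3, group 17; Se is in period 4, group 16.
Adding an electron releases more energy for atoms nearer the top right (short of the noble gases).
Neither a single period nor a single group — weigh both effects.
C > P: period and group pull opposite ways; the down-group shift dominates (122 vs 72 kJ/mol).
Se > C: period and group pull opposite ways; the across-period shift dominates (195 vs 122 kJ/mol).
F > Se: both effects reinforce here, so F is clearly the higher of the two.
Cl > F: this pair runs against the simple trend — see the exception note.
Note the exception: Cl has a higher electron affinity than F, contrary to the simple trend — F's small 2p subshell makes the incoming electron feel strong e⁻–e⁻ repulsion, so Cl actually releases more energy on gaining an electron.
Tabulated electron affinity (kJ/mol): C 122, F 328, P 72, Cl 349, Se 195.
So from highest to lowest: Cl > F > Se > C > P.

Cl > F > Se > C > P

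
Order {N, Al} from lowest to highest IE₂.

After 1 electron has been removed, what remains? N⁺ still has 4 valence electrons; Al⁺ still has 2 valence electrons.
All are still removing valence electrons, so compare the +1 ions as you would atoms: IE_2 generally rises across a period (higher Z_eff) and falls down a group (larger shell), subject to the usual subshell exceptions.
Valence configurations: N⁺ [He]2s²2p², Al⁺ [Ne]3s².
Approximate IE_2 values (kJ/mol): N 2856, Al 1817.
Hence IE_2: Al < N.

Al < N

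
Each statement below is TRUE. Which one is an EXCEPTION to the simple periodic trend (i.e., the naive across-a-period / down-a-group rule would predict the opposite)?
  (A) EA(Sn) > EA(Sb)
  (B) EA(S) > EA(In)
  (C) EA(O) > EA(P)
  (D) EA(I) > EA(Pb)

(A)

The general trend: electron affinity increases across a period and decreases down a group.
(A) Sn (period 5, group 14) vs Sb (period 5, group 15): the stated order contradicts the simple trend.
(B) S (period 3, group 16) vs In (period 5, group 13): the stated order agrees with the simple trend.
(C) O (period 2, group 16) vs P (period 3, group 15): the stated order agrees with the simple trend.
(D) I (period 5, group 17) vs Pb (period 6, group 14): the stated order agrees with the simple trend.
The exception is (A): adding an electron to Sb's half-filled 5p³ is unfavourable, so Sn has the more exothermic EA.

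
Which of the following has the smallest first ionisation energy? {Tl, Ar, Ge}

Tl

Ar is in period 3, group 18; Ge is in period 4, group 14; Tl is in period 6, group 13.
First ionization energy rises across a period (greater Z_eff holds electrons more tightly) and falls down a group (valence electrons are farther from the nucleus).
Neither a single period nor a single group — weigh both effects.
Ge > Tl: relative to Tl, both the across-period and down-group shifts push Ge's first ionization energy up.
Ar > Ge: relative to Ge, both the across-period and down-group shifts push Ar's first ionization energy up.
For reference (kJ/mol): Ar 1521, Ge 762, Tl 589.
The smallest first ionisation energy among these belongs to Tl.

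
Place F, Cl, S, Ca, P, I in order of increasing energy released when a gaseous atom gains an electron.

Ca < P < S < I < F < Cl

F is in period 2, group 17; P is in period 3, group 15; S is in period 3, group 16; Cl is in period 3, group 17; Ca is in period 4, group 2; I is in period 5, group 17.
Atoms with high Z_eff and room in the valence shell (especially the halogens) have the most exothermic electron affinities.
Here both period and group differ, so the two effects have to be weighed against each other.
P > Ca: both effects reinforce here, so P is clearly the higher of the two.
S > P: S lies to the right of P in period 3, so the across-period effect alone puts S higher.
I > S: the two effects oppose for this pair; the across-period effect wins (295 vs 200 kJ/mol).
F > I: F sits above I in group 17, so the down-group effect alone puts F higher.
Cl > F: this pair runs against the simple trend — see the exception note.
Note the exception: Cl has a higher electron affinity than F, contrary to the simple trend — F's small 2p subshell makes the incoming electron feel strong e⁻–e⁻ repulsion, so Cl actually releases more energy on gaining an electron.
Approximate values (kJ/mol): F 328, P 72, S 200, Cl 349, Ca 2, I 295.
So from lowest to highest: Ca < P < S < I < F < Cl.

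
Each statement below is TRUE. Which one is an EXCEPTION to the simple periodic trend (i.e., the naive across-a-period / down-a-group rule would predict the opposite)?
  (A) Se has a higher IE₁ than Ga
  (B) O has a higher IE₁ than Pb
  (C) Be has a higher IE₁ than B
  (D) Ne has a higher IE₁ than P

(C)

The general trend: IE₁ increases across a period and decreases down a group.
(A) Se (period 4, group 16) vs Ga (period 4, group 13): the stated order agrees with the simple trend.
(B) O (period 2, group 16) vs Pb (period 6, group 14): the stated order agrees with the simple trend.
(C) Be (period 2, group 2) vs B (period 2, group 13): the stated order contradicts the simple trend.
(D) Ne (period 2, group 18) vs P (period 3, group 15): the stated order agrees with the simple trend.
The exception is (C): removing B's lone 2p electron is easier than breaking Be's filled 2s².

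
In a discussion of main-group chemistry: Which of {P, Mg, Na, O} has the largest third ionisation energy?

After 2 electrons have been removed, what remains? P²⁺ still has 3 valence electrons; Mg²⁺ is the bare [Ne] core; Na²⁺ is already 1 electron into the core; O²⁺ still has 4 valence electrons.
Pulling an electron out of a noble-gas core costs far more than removing a remaining valence electron, so Na and Mg sit at the high end of IE_3.
Valence configurations: P²⁺ [Ne]3s²3p¹, O²⁺ [He]2s²2p².
Tabulated IE_3 (kJ/mol): P 2914, Mg 7733, Na 6910, O 5300.
Overall IE_3 order: P < O < Na < Mg.

Mg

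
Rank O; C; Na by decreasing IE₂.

Na, O, C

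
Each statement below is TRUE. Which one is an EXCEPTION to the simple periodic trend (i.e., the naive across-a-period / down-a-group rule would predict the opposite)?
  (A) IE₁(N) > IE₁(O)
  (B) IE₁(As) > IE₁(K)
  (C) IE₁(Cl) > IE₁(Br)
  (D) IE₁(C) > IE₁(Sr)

The general trend: first ionisation energy increases across a period and decreases down a group.
(A) N (period 2, group 15) vs O (period 2, group 16): the stated order contradicts the simple trend.
(B) As (period 4, group 15) vs K (period 4, group 1): the stated order agrees with the simple trend.
(C) Cl (period 3, group 17) vs Br (period 4, group 17): the stated order agrees with the simple trend.
(D) C (period 2, group 14) vs Sr (period 5, group 2): the stated order agrees with the simple trend.
The exception is (A): pairing an electron in O's 2p⁴ costs repulsion energy, so O ionizes more easily than half-filled N (2p³).

(A)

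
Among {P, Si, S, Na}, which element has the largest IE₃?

Na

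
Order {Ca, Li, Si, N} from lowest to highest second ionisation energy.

The second ionization energy removes an electron from the +1 ion. For each element: Ca⁺ still has 1 valence electron; Li⁺ is the bare [He] core; Si⁺ still has 3 valence electrons; N⁺ still has 4 valence electrons.
Pulling an electron out of a noble-gas core costs far more than removing a remaining valence electron, so Li sits at the high end of IE_2.
Valence configurations: Ca⁺ [Ar]4s¹, Si⁺ [Ne]3s²3p¹, N⁺ [He]2s²2p².
The numbers (kJ/mol): Ca 1145, Li 7298, Si 1577, N 2856.
So the second ionization energies run Ca < Si < N < Li.

Ca < Si < N < Li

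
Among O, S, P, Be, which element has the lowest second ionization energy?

Be

After 1 electron has been removed, what remains? O⁺ still has 5 valence electrons; S⁺ still has 5 valence electrons; P⁺ still has 4 valence electrons; Be⁺ still has 1 valence electron.
All are still removing valence electrons, so compare the +1 ions as you would atoms: IE_2 generally rises across a period (higher Z_eff) and falls down a group (larger shell), subject to the usual subshell exceptions.
Valence configurations: O⁺ [He]2s²2p³, S⁺ [Ne]3s²3p³, P⁺ [Ne]3s²3p², Be⁺ [He]2s¹.
Approximate IE_2 values (kJ/mol): O 3388, S 2252, P 1907, Be 1757.
Overall IE_2 order: Be < P < S < O.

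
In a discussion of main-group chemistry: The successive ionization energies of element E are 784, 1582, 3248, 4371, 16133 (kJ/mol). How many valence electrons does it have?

4

Look for the largest jump between consecutive ionization energies: IE5/IE4 ≈ 3.7, far larger than any earlier ratio.
That jump marks the point where a core electron is being removed. So the atom has 4 valence electrons.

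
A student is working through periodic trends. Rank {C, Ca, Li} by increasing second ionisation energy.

Ca < C < Li

The second ionization energy removes an electron from the +1 ion. For each element: C⁺ still has 3 valence electrons; Ca⁺ still has 1 valence electron; Li⁺ is the bare [He] core.
Pulling an electron out of a noble-gas core costs far more than removing a remaining valence electron, so Li sits at the high end of IE_2.
Valence configurations: C⁺ [He]2s²2p¹, Ca⁺ [Ar]4s¹.
Tabulated IE_2 (kJ/mol): C 2353, Ca 1145, Li 7298.
Hence IE_2: Ca < C < Li.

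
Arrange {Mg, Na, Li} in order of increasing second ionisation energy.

Mg, Na, Li

Consider each +1 ion: Mg⁺ still has 1 valence electron; Na⁺ is the bare [Ne] core; Li⁺ is the bare [He] core.
Core electrons are held far more tightly than valence electrons, so Na and Li top the IE_2 order.
Approximate IE_2 values (kJ/mol): Mg 1451, Na 4562, Li 7298.
Overall IE_2 order: Mg < Na < Li.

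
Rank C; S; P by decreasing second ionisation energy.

C > S > P

Consider each +1 ion: C⁺ still has 3 valence electrons; S⁺ still has 5 valence electrons; P⁺ still has 4 valence electrons.
All are still removing valence electrons, so compare the +1 ions as you would atoms: IE_2 generally rises across a period (higher Z_eff) and falls down a group (larger shell), subject to the usual subshell exceptions.
Valence configurations: C⁺ [He]2s²2p¹, S⁺ [Ne]3s²3p³, P⁺ [Ne]3s²3p².
The numbers (kJ/mol): C 2353, S 2252, P 1907.
Putting it together, IE_2: P < S < C.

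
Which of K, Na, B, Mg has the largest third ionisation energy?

Mg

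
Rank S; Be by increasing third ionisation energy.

S < Be

IE_3 is the cost of taking one more electron from the +2 cation: S²⁺ still has 4 valence electrons; Be²⁺ is the bare [He] core.
Core electrons are held far more tightly than valence electrons, so Be tops the IE_3 order.
Approximate IE_3 values (kJ/mol): S 3357, Be 14849.
So the third ionization energies run S < Be.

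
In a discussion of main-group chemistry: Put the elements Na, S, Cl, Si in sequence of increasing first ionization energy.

Na is in period 3, group 1; Si is in period 3, group 14; S is in period 3, group 16; Cl is in period 3, group 17.
Removing the outermost electron gets harder across a period and easier down a group.
All lie in period 3, so first ionization energy increases left to right.
So from lowest to highest: Na < Si < S < Cl.

Na < Si < S < Cl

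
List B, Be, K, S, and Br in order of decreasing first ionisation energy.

Br, S, Be, B, K

Be is in period 2, group 2; B is in period 2, group 13; S is in period 3, group 16; K is in period 4, group 1; Br is in period 4, group 17.
First ionization energy rises across a period (greater Z_eff holds electrons more tightly) and falls down a group (valence electrons are farther from the nucleus).
These span different periods and groups, so the two trends combine.
B > K: relative to K, both the across-period and down-group shifts push B's first ionization energy up.
Be > B: this pair runs against the simple trend — see the exception note.
S > Be: the two effects oppose for this pair; the across-period effect wins (1000 vs 900 kJ/mol).
Br > S: period and group pull opposite ways; the across-period shift dominates (1140 vs 1000 kJ/mol).
Note the exception: Be has a higher first ionization energy than B, contrary to the simple trend — removing B's lone 2p electron is easier than breaking Be's filled 2s².
Approximate values (kJ/mol): Be 900, B 801, S 1000, K 419, Br 1140.
So from highest to lowest: Br > S > Be > B > K.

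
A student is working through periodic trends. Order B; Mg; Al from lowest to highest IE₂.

Mg, Al, B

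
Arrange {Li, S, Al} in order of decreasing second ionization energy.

IE_2 is the cost of taking one more electron from the +1 cation: Li⁺ is the bare [He] core; S⁺ still has 5 valence electrons; Al⁺ still has 2 valence electrons.
Core electrons are held far more tightly than valence electrons, so Li tops the IE_2 order.
Valence configurations: S⁺ [Ne]3s²3p³, Al⁺ [Ne]3s².
Approximate IE_2 values (kJ/mol): Li 7298, S 2252, Al 1817.
So the second ionization energies run Al < S < Li.

Li, S, Al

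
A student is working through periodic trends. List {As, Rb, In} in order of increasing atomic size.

As is in period 4, group 15; Rb is in period 5, group 1; In is in period 5, group 13.
Radius decreases left→right (rising Z_eff, same n) and increases top→bottom (higher n).
Here both period and group differ, so the two effects have to be weighed against each other.
In > As: relative to As, both the across-period and down-group shifts push In's atomic radius up.
Rb > In: both are in period 5; the period trend gives Rb the larger value.
Tabulated atomic radius (pm): As 121, Rb 210, In 142.
So from smallest to largest: As < In < Rb.

As < In < Rb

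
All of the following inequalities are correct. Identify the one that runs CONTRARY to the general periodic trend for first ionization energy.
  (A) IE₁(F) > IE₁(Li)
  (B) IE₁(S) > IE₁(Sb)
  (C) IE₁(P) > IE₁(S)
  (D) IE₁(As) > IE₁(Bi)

The general trend: first ionization energy increases across a period and decreases down a group.
(A) F (period 2, group 17) vs Li (period 2, group 1): the stated order agrees with the simple trend.
(B) S (period 3, group 16) vs Sb (period 5, group 15): the stated order agrees with the simple trend.
(C) P (period 3, group 15) vs S (period 3, group 16): the stated order contradicts the simple trend.
(D) As (period 4, group 15) vs Bi (period 6, group 15): the stated order agrees with the simple trend.
The exception is (C): S (3p⁴) ionizes more easily than half-filled P (3p³) because the paired 3p electron in S is pushed out by e⁻–e⁻ repulsion.

(C)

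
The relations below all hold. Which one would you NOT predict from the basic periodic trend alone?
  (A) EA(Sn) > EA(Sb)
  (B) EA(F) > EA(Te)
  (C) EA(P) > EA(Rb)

(A)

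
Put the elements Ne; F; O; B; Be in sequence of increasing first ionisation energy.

B < Be < O < F < Ne

Be is in period 2, group 2; B is in period 2, group 13; O is in period 2, group 16; F is in period 2, group 17; Ne is in period 2, group 18.
Across a period the outer electron is held more tightly (higher IE₁); down a group it sits in a higher shell, more shielded, and comes off more easily.
All lie in period 2; the across-period trend (first ionization energy increases left to right) applies, with the exception below.
Note the exception: Be has a higher first ionization energy than B, contrary to the simple trend — removing B's lone 2p electron is easier than breaking Be's filled 2s².
Tabulated first ionization energy (kJ/mol): Be 900, B 801, O 1314, F 1681, Ne 2081.
So from lowest to highest: B < Be < O < F < Ne.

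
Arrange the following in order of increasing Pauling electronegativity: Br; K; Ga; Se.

K is in period 4, group 1; Ga is in period 4, group 13; Se is in period 4, group 16; Br is in period 4, group 17.
Electronegativity increases across a period and decreases down a group, tracking effective nuclear charge and atomic size.
All lie in period 4, so electronegativity increases left to right.
So from lowest to highest: K < Ga < Se < Br.

K < Ga < Se < Br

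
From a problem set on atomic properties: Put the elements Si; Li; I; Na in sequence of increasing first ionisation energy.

Na, Li, Si, I

Li is in period 2, group 1; Na is in period 3, group 1; Si is in period 3, group 14; I is in period 5, group 17.
First ionization energy rises across a period (greater Z_eff holds electrons more tightly) and falls down a group (valence electrons are farther from the nucleus).
These span different periods and groups, so the two trends combine.
Li > Na: they share group 1; the group trend gives Li the larger value.
Si > Li: period and group pull opposite ways; the across-period shift dominates (786 vs 520 kJ/mol).
I > Si: the two effects oppose for this pair; the across-period effect wins (1008 vs 786 kJ/mol).
Approximate values (kJ/mol): Li 520, Na 496, Si 786, I 1008.
So from lowest to highest: Na < Li < Si < I.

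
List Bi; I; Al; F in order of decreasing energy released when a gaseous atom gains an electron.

F is in period 2, group 17; Al is in period 3, group 13; I is in period 5, group 17; Bi is in period 6, group 15.
EA tends to increase across a period and decrease down a group, though the pattern is less regular than for IE or radius.
Neither a single period nor a single group — weigh both effects.
Bi > Al: the two effects oppose for this pair; the across-period effect wins (91 vs 42 kJ/mol).
I > Bi: both effects reinforce here, so I is clearly the higher of the two.
F > I: F sits above I in group 17, so the down-group effect alone puts F higher.
Approximate values (kJ/mol): F 328, Al 42, I 295, Bi 91.
So from highest to lowest: F > I > Bi > Al.

F > I > Bi > Al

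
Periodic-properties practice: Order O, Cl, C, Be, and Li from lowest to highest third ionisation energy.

Cl < C < O < Li < Be

The third ionization energy removes an electron from the +2 ion. For each element: O²⁺ still has 4 valence electrons; Cl²⁺ still has 5 valence electrons; C²⁺ still has 2 valence electrons; Be²⁺ is the bare [He] core; Li²⁺ is already 1 electron into the core.
Breaking into a closed-shell core is much more expensive than removing a leftover valence electron — Li and Be have the largest IE_3 here.
Valence configurations: O²⁺ [He]2s²2p², Cl²⁺ [Ne]3s²3p³, C²⁺ [He]2s².
Tabulated IE_3 (kJ/mol): O 5300, Cl 3822, C 4620, Be 14849, Li 11815.
So the third ionization energies run Cl < C < O < Li < Be.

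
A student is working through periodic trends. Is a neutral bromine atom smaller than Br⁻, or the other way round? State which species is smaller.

Br

Forming Br⁻ adds 1 electron to Br. More electron–electron repulsion in the same shell, with unchanged nuclear charge, lets the cloud expand.
An anion is larger than its parent atom: Br⁻ > Br.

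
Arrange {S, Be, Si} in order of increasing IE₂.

Si < Be < S

Consider each +1 ion: S⁺ still has 5 valence electrons; Be⁺ still has 1 valence electron; Si⁺ still has 3 valence electrons.
All are still removing valence electrons, so compare the +1 ions as you would atoms: IE_2 generally rises across a period (higher Z_eff) and falls down a group (larger shell), subject to the usual subshell exceptions.
Valence configurations: S⁺ [Ne]3s²3p³, Be⁺ [He]2s¹, Si⁺ [Ne]3s²3p¹.
Approximate IE_2 values (kJ/mol): S 2252, Be 1757, Si 1577.
Putting it together, IE_2: Si < Be < S.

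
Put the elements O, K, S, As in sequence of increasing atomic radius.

O < S < As < K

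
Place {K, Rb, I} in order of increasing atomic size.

K is in period 4, group 1; Rb is in period 5, group 1; I is in period 5, group 17.
Across a period the added protons contract the valence shell; down a group each new principal shell makes the atom larger.
Here both period and group differ, so the two effects have to be weighed against each other.
K > I: period and group pull opposite ways; the across-period shift dominates (196 vs 133 pm).
Rb > K: they share group 1; the group trend gives Rb the larger value.
For reference (pm): K 196, Rb 210, I 133.
So from smallest to largest: I < K < Rb.

I < K < Rb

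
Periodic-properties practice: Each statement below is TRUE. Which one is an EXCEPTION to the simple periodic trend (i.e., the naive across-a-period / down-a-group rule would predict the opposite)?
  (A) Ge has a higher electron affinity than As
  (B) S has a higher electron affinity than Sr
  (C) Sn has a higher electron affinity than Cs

(A)

The general trend: electron affinity increases across a period and decreases down a group.
(A) Ge (period 4, group 14) vs As (period 4, group 15): the stated order contradicts the simple trend.
(B) S (period 3, group 16) vs Sr (period 5, group 2): the stated order agrees with the simple trend.
(C) Sn (period 5, group 14) vs Cs (period 6, group 1): the stated order agrees with the simple trend.
The exception is (A): adding an electron to As's half-filled 4p³ is unfavourable, so Ge (4p²) has the more exothermic EA.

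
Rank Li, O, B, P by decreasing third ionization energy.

The third ionization energy removes an electron from the +2 ion. For each element: Li²⁺ is already 1 electron into the core; O²⁺ still has 4 valence electrons; B²⁺ still has 1 valence electron; P²⁺ still has 3 valence electrons.
Pulling an electron out of a noble-gas core costs far more than removing a remaining valence electron, so Li sits at the high end of IE_3.
Valence configurations: O²⁺ [He]2s²2p², B²⁺ [He]2s¹, P²⁺ [Ne]3s²3p¹.
The numbers (kJ/mol): Li 11815, O 5300, B 3660, P 2914.
Overall IE_3 order: P < B < O < Li.

Li > O > B > P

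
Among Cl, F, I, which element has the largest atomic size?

Atomic radius shrinks across a period as nuclear charge pulls the same shell inward, and grows down a group as new shells are added.
All are in group 17, so atomic radius increases down the group.
The largest atomic size among these belongs to I.

I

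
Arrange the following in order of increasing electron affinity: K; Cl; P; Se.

K, P, Se, Cl

P is in period 3, group 15; Cl is in period 3, group 17; K is in period 4, group 1; Se is in period 4, group 16.
EA tends to increase across a period and decrease down a group, though the pattern is less regular than for IE or radius.
Here both period and group differ, so the two effects have to be weighed against each other.
P > K: both effects reinforce here, so P is clearly the higher of the two.
Se > P: period and group pull opposite ways; the across-period shift dominates (195 vs 72 kJ/mol).
Cl > Se: relative to Se, both the across-period and down-group shifts push Cl's electron affinity up.
For reference (kJ/mol): P 72, Cl 349, K 48, Se 195.
So from lowest to highest: K < P < Se < Cl.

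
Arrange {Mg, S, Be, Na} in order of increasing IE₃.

The third ionization energy removes an electron from the +2 ion. For each element: Mg²⁺ is the bare [Ne] core; S²⁺ still has 4 valence electrons; Be²⁺ is the bare [He] core; Na²⁺ is already 1 electron into the core.
Breaking into a closed-shell core is much more expensive than removing a leftover valence electron — Na, Mg and Be have the largest IE_3 here.
The numbers (kJ/mol): Mg 7733, S 3357, Be 14849, Na 6910.
Hence IE_3: S < Na < Mg < Be.

S < Na < Mg < Be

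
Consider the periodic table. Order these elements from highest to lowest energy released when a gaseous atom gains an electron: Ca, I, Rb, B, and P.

B is in period 2, group 13; P is in period 3, group 15; Ca is in period 4, group 2; Rb is in period 5, group 1; I is in period 5, group 17.
Electron affinity generally becomes more exothermic across a period toward the halogens and less exothermic down a group.
Neither a single period nor a single group — weigh both effects.
B > Ca: relative to Ca, both the across-period and down-group shifts push B's electron affinity up.
Rb > B: this pair runs against the simple trend — see the exception note.
P > Rb: both effects reinforce here, so P is clearly the higher of the two.
I > P: period and group pull opposite ways; the across-period shift dominates (295 vs 72 kJ/mol).
Note the exception: Rb has a higher electron affinity than B, contrary to the simple trend — B's ns²np¹ configuration gives only a small electron affinity — the sparsely filled np subshell binds an added electron weakly.
Note the exception: Rb has a higher electron affinity than Ca, contrary to the simple trend — adding an electron to Ca (ns²) has to open a new, higher-energy np subshell, which is unfavourable.
For reference (kJ/mol): B 27, P 72, Ca 2, Rb 47, I 295.
So from highest to lowest: I > P > Rb > B > Ca.

I > P > Rb > B > Ca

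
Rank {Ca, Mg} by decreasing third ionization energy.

The third ionization energy removes an electron from the +2 ion. For each element: Ca²⁺ is the bare [Ar] core; Mg²⁺ is the bare [Ne] core.
All of these are removing an electron from a noble-gas core or deeper; the smaller core (lower principal quantum number) is held far more tightly, and within a period the higher nuclear charge binds the same core more tightly.
Approximate IE_3 values (kJ/mol): Ca 4912, Mg 7733.
So the third ionization energies run Ca < Mg.

Mg, Ca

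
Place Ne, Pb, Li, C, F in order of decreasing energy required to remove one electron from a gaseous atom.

Ne > F > C > Pb > Li

First ionization energy rises across a period (greater Z_eff holds electrons more tightly) and falls down a group (valence electrons are farther from the nucleus).
These span different periods and groups, so the two trends combine.
Pb > Li: the two effects oppose for this pair; the across-period effect wins (716 vs 520 kJ/mol).
C > Pb: C sits above Pb in group 14, so the down-group effect alone puts C higher.
F > C: F lies to the right of C in period 2, so the across-period effect alone puts F higher.
Ne > F: both are in period 2; the period trend gives Ne the larger value.
For reference (kJ/mol): Li 520, C 1086, F 1681, Ne 2081, Pb 716.
So from highest to lowest: Ne > F > C > Pb > Li.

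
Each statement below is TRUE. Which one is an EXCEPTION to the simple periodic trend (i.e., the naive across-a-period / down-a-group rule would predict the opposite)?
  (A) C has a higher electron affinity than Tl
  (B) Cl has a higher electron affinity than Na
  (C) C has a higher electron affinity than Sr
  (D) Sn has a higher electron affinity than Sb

The general trend: electron affinity increases across a period and decreases down a group.
(A) C (period 2, group 14) vs Tl (period 6, group 13): the stated order agrees with the simple trend.
(B) Cl (period 3, group 17) vs Na (period 3, group 1): the stated order agrees with the simple trend.
(C) C (period 2, group 14) vs Sr (period 5, group 2): the stated order agrees with the simple trend.
(D) Sn (period 5, group 14) vs Sb (period 5, group 15): the stated order contradicts the simple trend.
The exception is (D): adding an electron to Sb's half-filled 5p³ is unfavourable, so Sn has the more exothermic EA.

(D)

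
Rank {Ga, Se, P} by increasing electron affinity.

Ga, P, Se

EA tends to increase across a period and decrease down a group, though the pattern is less regular than for IE or radius.
These span different periods and groups, so the two trends combine.
P > Ga: relative to Ga, both the across-period and down-group shifts push P's electron affinity up.
Se > P: period and group pull opposite ways; the across-period shift dominates (195 vs 72 kJ/mol).
Tabulated electron affinity (kJ/mol): P 72, Ga 29, Se 195.
So from lowest to highest: Ga < P < Se.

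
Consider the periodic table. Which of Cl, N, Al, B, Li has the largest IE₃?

Li

After 2 electrons have been removed, what remains? Cl²⁺ still has 5 valence electrons; N²⁺ still has 3 valence electrons; Al²⁺ still has 1 valence electron; B²⁺ still has 1 valence electron; Li²⁺ is already 1 electron into the core.
Core electrons are held far more tightly than valence electrons, so Li tops the IE_3 order.
Valence configurations: Cl²⁺ [Ne]3s²3p³, N²⁺ [He]2s²2p¹, Al²⁺ [Ne]3s¹, B²⁺ [He]2s¹.
The numbers (kJ/mol): Cl 3822, N 4578, Al 2745, B 3660, Li 11815.
So the third ionization energies run Al < B < Cl < N < Li.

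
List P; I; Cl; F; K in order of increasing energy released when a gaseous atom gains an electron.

K < P < I < F < Cl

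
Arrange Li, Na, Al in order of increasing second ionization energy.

Al, Na, Li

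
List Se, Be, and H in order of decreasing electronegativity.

Se > H > Be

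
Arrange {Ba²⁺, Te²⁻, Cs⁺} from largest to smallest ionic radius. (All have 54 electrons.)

Te²⁻ > Cs⁺ > Ba²⁺

All of these have 54 electrons, so size is governed by nuclear charge alone: the more protons, the stronger the pull on the same electron cloud, and the smaller the ion.
Nuclear charges: Ba²⁺ (Z=56), Cs⁺ (Z=55), Te²⁻ (Z=52).
Largest to smallest: Te²⁻ > Cs⁺ > Ba²⁺.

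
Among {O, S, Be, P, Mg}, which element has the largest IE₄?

Consider each +3 ion: O³⁺ still has 3 valence electrons; S³⁺ still has 3 valence electrons; Be³⁺ is already 1 electron into the core; P³⁺ still has 2 valence electrons; Mg³⁺ is already 1 electron into the core.
Pulling an electron out of a noble-gas core costs far more than removing a remaining valence electron, so Mg and Be sit at the high end of IE_4.
Valence configurations: O³⁺ [He]2s²2p¹, S³⁺ [Ne]3s²3p¹, P³⁺ [Ne]3s².
S³⁺ loses a lone 3p electron whereas P³⁺ must break into a filled 3s² pair, so IE_4(P) > IE_4(S) even though S has the higher nuclear charge.
Tabulated IE_4 (kJ/mol): O 7469, S 4556, Be 21007, P 4964, Mg 10543.
Overall IE_4 order: S < P < O < Mg < Be.

Be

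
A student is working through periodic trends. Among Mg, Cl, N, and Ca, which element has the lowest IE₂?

After 1 electron has been removed, what remains? Mg⁺ still has 1 valence electron; Cl⁺ still has 6 valence electrons; N⁺ still has 4 valence electrons; Ca⁺ still has 1 valence electron.
All are still removing valence electrons, so compare the +1 ions as you would atoms: IE_2 generally rises across a period (higher Z_eff) and falls down a group (larger shell), subject to the usual subshell exceptions.
Valence configurations: Mg⁺ [Ne]3s¹, Cl⁺ [Ne]3s²3p⁴, N⁺ [He]2s²2p², Ca⁺ [Ar]4s¹.
The numbers (kJ/mol): Mg 1451, Cl 2298, N 2856, Ca 1145.
Putting it together, IE_2: Ca < Mg < Cl < N.

Ca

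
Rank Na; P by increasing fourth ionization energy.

P < Na

IE_4 is the cost of taking one more electron from the +3 cation: Na³⁺ is already 2 electrons into the core; P³⁺ still has 2 valence electrons.
Pulling an electron out of a noble-gas core costs far more than removing a remaining valence electron, so Na sits at the high end of IE_4.
Tabulated IE_4 (kJ/mol): Na 9543, P 4964.
Hence IE_4: P < Na.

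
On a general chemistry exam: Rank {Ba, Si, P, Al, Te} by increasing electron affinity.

Ba < Al < P < Si < Te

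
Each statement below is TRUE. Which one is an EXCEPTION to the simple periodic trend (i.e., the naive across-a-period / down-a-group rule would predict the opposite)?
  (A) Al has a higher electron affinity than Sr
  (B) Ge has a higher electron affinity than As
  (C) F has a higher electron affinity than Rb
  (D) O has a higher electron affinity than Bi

(B)

The general trend: electron affinity increases across a period and decreases down a group.
(A) Al (period 3, group 13) vs Sr (period 5, group 2): the stated order agrees with the simple trend.
(B) Ge (period 4, group 14) vs As (period 4, group 15): the stated order contradicts the simple trend.
(C) F (period 2, group 17) vs Rb (period 5, group 1): the stated order agrees with the simple trend.
(D) O (period 2, group 16) vs Bi (period 6, group 15): the stated order agrees with the simple trend.
The exception is (B): adding an electron to As's half-filled 4p³ is unfavourable, so Ge (4p²) has the more exothermic EA.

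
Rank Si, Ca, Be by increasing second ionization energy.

Ca < Si < Be

The second ionization energy removes an electron from the +1 ion. For each element: Si⁺ still has 3 valence electrons; Ca⁺ still has 1 valence electron; Be⁺ still has 1 valence electron.
All are still removing valence electrons, so compare the +1 ions as you would atoms: IE_2 generally rises across a period (higher Z_eff) and falls down a group (larger shell), subject to the usual subshell exceptions.
Valence configurations: Si⁺ [Ne]3s²3p¹, Ca⁺ [Ar]4s¹, Be⁺ [He]2s¹.
The numbers (kJ/mol): Si 1577, Ca 1145, Be 1757.
Hence IE_2: Ca < Si < Be.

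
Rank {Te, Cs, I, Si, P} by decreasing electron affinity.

I > Te > Si > P > Cs

Si is in period 3, group 14; P is in period 3, group 15; Te is in period 5, group 16; I is in period 5, group 17; Cs is in period 6, group 1.
Electron affinity generally becomes more exothermic across a period toward the halogens and less exothermic down a group.
Neither a single period nor a single group — weigh both effects.
P > Cs: both effects reinforce here, so P is clearly the higher of the two.
Si > P: this pair runs against the simple trend — see the exception note.
Te > Si: period and group pull opposite ways; the across-period shift dominates (190 vs 134 kJ/mol).
I > Te: I lies to the right of Te in period 5, so the across-period effect alone puts I higher.
Note the exception: Si has a higher electron affinity than P, contrary to the simple trend — adding an electron to P's half-filled 3p³ is unfavourable, so Si (3p²) has the more exothermic EA.
Tabulated electron affinity (kJ/mol): Si 134, P 72, Te 190, I 295, Cs 46.
So from highest to lowest: I > Te > Si > P > Cs.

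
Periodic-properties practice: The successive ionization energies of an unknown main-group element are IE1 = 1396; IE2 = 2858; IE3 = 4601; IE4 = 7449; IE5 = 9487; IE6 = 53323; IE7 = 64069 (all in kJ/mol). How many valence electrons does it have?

Look for the largest jump between consecutive ionization energies: IE6/IE5 ≈ 5.6, far larger than any earlier ratio.
That jump marks the point where a core electron is being removed. So the atom has 5 valence electrons.

5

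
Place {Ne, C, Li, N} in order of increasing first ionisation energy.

Li < C < N < Ne

Li is in period 2, group 1; C is in period 2, group 14; N is in period 2, group 15; Ne is in period 2, group 18.
Across a period the outer electron is held more tightly (higher IE₁); down a group it sits in a higher shell, more shielded, and comes off more easily.
All lie in period 2, so first ionization energy increases left to right.
So from lowest to highest: Li < C < N < Ne.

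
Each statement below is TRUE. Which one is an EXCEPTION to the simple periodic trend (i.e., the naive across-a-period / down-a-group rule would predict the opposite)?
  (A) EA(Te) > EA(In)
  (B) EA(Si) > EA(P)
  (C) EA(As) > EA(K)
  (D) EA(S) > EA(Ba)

(B)

The general trend: electron affinity increases across a period and decreases down a group.
(A) Te (period 5, group 16) vs In (period 5, group 13): the stated order agrees with the simple trend.
(B) Si (period 3, group 14) vs P (period 3, group 15): the stated order contradicts the simple trend.
(C) As (period 4, group 15) vs K (period 4, group 1): the stated order agrees with the simple trend.
(D) S (period 3, group 16) vs Ba (period 6, group 2): the stated order agrees with the simple trend.
The exception is (B): adding an electron to P's half-filled 3p³ is unfavourable, so Si (3p²) has the more exothermic EA.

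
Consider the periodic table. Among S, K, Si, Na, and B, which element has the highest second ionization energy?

Na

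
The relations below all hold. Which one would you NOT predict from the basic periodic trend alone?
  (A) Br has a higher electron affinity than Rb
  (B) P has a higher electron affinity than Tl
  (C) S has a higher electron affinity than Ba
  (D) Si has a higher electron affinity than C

(D)

The general trend: electron affinity increases across a period and decreases down a group.
(A) Br (period 4, group 17) vs Rb (period 5, group 1): the stated order agrees with the simple trend.
(B) P (period 3, group 15) vs Tl (period 6, group 13): the stated order agrees with the simple trend.
(C) S (period 3, group 16) vs Ba (period 6, group 2): the stated order agrees with the simple trend.
(D) Si (period 3, group 14) vs C (period 2, group 14): the stated order contradicts the simple trend.
The exception is (D): Si's larger, more diffuse 3p orbitals accept an added electron slightly more readily than C's compact 2p.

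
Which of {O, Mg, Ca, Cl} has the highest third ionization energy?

Mg

IE_3 is the cost of taking one more electron from the +2 cation: O²⁺ still has 4 valence electrons; Mg²⁺ is the bare [Ne] core; Ca²⁺ is the bare [Ar] core; Cl²⁺ still has 5 valence electrons.
Usually core removal costs more than valence removal, but here the competition is close: a tightly held n=2 valence electron can cost more to remove than an n=3 core electron, so the actual values have to decide it.
Valence configurations: O²⁺ [He]2s²2p², Cl²⁺ [Ne]3s²3p³.
Tabulated IE_3 (kJ/mol): O 5300, Mg 7733, Ca 4912, Cl 3822.
Hence IE_3: Cl < Ca < O < Mg.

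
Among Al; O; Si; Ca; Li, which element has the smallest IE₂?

IE_2 is the cost of taking one more electron from the +1 cation: Al⁺ still has 2 valence electrons; O⁺ still has 5 valence electrons; Si⁺ still has 3 valence electrons; Ca⁺ still has 1 valence electron; Li⁺ is the bare [He] core.
Breaking into a closed-shell core is much more expensive than removing a leftover valence electron — Li has the largest IE_2 here.
Valence configurations: Al⁺ [Ne]3s², O⁺ [He]2s²2p³, Si⁺ [Ne]3s²3p¹, Ca⁺ [Ar]4s¹.
Si⁺ loses a lone 3p electron whereas Al⁺ must break into a filled 3s² pair, so IE_2(Al) > IE_2(Si) even though Si has the higher nuclear charge.
Tabulated IE_2 (kJ/mol): Al 1817, O 3388, Si 1577, Ca 1145, Li 7298.
Hence IE_2: Ca < Si < Al < O < Li.

Ca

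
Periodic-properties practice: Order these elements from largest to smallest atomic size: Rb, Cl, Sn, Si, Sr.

Rb > Sr > Sn > Si > Cl

Si is in period 3, group 14; Cl is in period 3, group 17; Rb is in period 5, group 1; Sr is in period 5, group 2; Sn is in period 5, group 14.
Across a period the added protons contract the valence shell; down a group each new principal shell makes the atom larger.
Neither a single period nor a single group — weigh both effects.
Si > Cl: Si lies to the left of Cl in period 3, so the across-period effect alone puts Si larger.
Sn > Si: they share group 14; the group trend gives Sn the larger value.
Sr > Sn: Sr lies to the left of Sn in period 5, so the across-period effect alone puts Sr larger.
Rb > Sr: Rb lies to the left of Sr in period 5, so the across-period effect alone puts Rb larger.
Approximate values (pm): Si 116, Cl 99, Rb 210, Sr 185, Sn 140.
So from largest to smallest: Rb > Sr > Sn > Si > Cl.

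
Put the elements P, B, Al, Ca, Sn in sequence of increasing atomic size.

B is in period 2, group 13; Al is in period 3, group 13; P is in period 3, group 15; Ca is in period 4, group 2; Sn is in period 5, group 14.
Across a period the added protons contract the valence shell; down a group each new principal shell makes the atom larger.
Neither a single period nor a single group — weigh both effects.
P > B: the two effects oppose for this pair; the down-group effect wins (111 vs 85 pm).
Al > P: Al lies to the left of P in period 3, so the across-period effect alone puts Al larger.
Sn > Al: period and group pull opposite ways; the down-group shift dominates (140 vs 126 pm).
Ca > Sn: the two effects oppose for this pair; the across-period effect wins (171 vs 140 pm).
Tabulated atomic radius (pm): B 85, Al 126, P 111, Ca 171, Sn 140.
So from smallest to largest: B < P < Al < Sn < Ca.

B < P < Al < Sn < Ca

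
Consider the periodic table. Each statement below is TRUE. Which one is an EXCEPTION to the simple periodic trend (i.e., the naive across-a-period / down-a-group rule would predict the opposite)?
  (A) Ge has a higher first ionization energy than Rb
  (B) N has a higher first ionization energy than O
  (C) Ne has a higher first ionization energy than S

The general trend: first ionization energy increases across a period and decreases down a group.
(A) Ge (period 4, group 14) vs Rb (period 5, group 1): the stated order agrees with the simple trend.
(B) N (period 2, group 15) vs O (period 2, group 16): the stated order contradicts the simple trend.
(C) Ne (period 2, group 18) vs S (period 3, group 16): the stated order agrees with the simple trend.
The exception is (B): pairing an electron in O's 2p⁴ costs repulsion energy, so O ionizes more easily than half-filled N (2p³).

(B)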